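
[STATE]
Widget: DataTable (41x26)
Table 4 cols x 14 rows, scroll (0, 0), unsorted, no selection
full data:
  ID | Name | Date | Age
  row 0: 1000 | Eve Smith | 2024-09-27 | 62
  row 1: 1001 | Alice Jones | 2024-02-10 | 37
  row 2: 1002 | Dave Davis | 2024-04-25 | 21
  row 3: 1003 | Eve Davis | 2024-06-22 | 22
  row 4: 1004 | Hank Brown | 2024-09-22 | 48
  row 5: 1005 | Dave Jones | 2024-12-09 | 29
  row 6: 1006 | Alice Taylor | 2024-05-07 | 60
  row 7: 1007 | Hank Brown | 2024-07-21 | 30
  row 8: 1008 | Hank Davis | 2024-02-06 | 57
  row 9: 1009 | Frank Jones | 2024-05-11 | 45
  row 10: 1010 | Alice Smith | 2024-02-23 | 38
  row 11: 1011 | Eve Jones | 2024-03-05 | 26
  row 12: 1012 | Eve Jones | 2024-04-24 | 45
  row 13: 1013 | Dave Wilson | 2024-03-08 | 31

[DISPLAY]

ID  │Name        │Date      │Age         
────┼────────────┼──────────┼───         
1000│Eve Smith   │2024-09-27│62          
1001│Alice Jones │2024-02-10│37          
1002│Dave Davis  │2024-04-25│21          
1003│Eve Davis   │2024-06-22│22          
1004│Hank Brown  │2024-09-22│48          
1005│Dave Jones  │2024-12-09│29          
1006│Alice Taylor│2024-05-07│60          
1007│Hank Brown  │2024-07-21│30          
1008│Hank Davis  │2024-02-06│57          
1009│Frank Jones │2024-05-11│45          
1010│Alice Smith │2024-02-23│38          
1011│Eve Jones   │2024-03-05│26          
1012│Eve Jones   │2024-04-24│45          
1013│Dave Wilson │2024-03-08│31          
                                         
                                         
                                         
                                         
                                         
                                         
                                         
                                         
                                         
                                         


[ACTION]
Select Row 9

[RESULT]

ID  │Name        │Date      │Age         
────┼────────────┼──────────┼───         
1000│Eve Smith   │2024-09-27│62          
1001│Alice Jones │2024-02-10│37          
1002│Dave Davis  │2024-04-25│21          
1003│Eve Davis   │2024-06-22│22          
1004│Hank Brown  │2024-09-22│48          
1005│Dave Jones  │2024-12-09│29          
1006│Alice Taylor│2024-05-07│60          
1007│Hank Brown  │2024-07-21│30          
1008│Hank Davis  │2024-02-06│57          
>009│Frank Jones │2024-05-11│45          
1010│Alice Smith │2024-02-23│38          
1011│Eve Jones   │2024-03-05│26          
1012│Eve Jones   │2024-04-24│45          
1013│Dave Wilson │2024-03-08│31          
                                         
                                         
                                         
                                         
                                         
                                         
                                         
                                         
                                         
                                         


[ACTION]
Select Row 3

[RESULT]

ID  │Name        │Date      │Age         
────┼────────────┼──────────┼───         
1000│Eve Smith   │2024-09-27│62          
1001│Alice Jones │2024-02-10│37          
1002│Dave Davis  │2024-04-25│21          
>003│Eve Davis   │2024-06-22│22          
1004│Hank Brown  │2024-09-22│48          
1005│Dave Jones  │2024-12-09│29          
1006│Alice Taylor│2024-05-07│60          
1007│Hank Brown  │2024-07-21│30          
1008│Hank Davis  │2024-02-06│57          
1009│Frank Jones │2024-05-11│45          
1010│Alice Smith │2024-02-23│38          
1011│Eve Jones   │2024-03-05│26          
1012│Eve Jones   │2024-04-24│45          
1013│Dave Wilson │2024-03-08│31          
                                         
                                         
                                         
                                         
                                         
                                         
                                         
                                         
                                         
                                         


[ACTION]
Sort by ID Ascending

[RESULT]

ID ▲│Name        │Date      │Age         
────┼────────────┼──────────┼───         
1000│Eve Smith   │2024-09-27│62          
1001│Alice Jones │2024-02-10│37          
1002│Dave Davis  │2024-04-25│21          
>003│Eve Davis   │2024-06-22│22          
1004│Hank Brown  │2024-09-22│48          
1005│Dave Jones  │2024-12-09│29          
1006│Alice Taylor│2024-05-07│60          
1007│Hank Brown  │2024-07-21│30          
1008│Hank Davis  │2024-02-06│57          
1009│Frank Jones │2024-05-11│45          
1010│Alice Smith │2024-02-23│38          
1011│Eve Jones   │2024-03-05│26          
1012│Eve Jones   │2024-04-24│45          
1013│Dave Wilson │2024-03-08│31          
                                         
                                         
                                         
                                         
                                         
                                         
                                         
                                         
                                         
                                         


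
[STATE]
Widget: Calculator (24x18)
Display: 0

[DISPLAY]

                       0
┌───┬───┬───┬───┐       
│ 7 │ 8 │ 9 │ ÷ │       
├───┼───┼───┼───┤       
│ 4 │ 5 │ 6 │ × │       
├───┼───┼───┼───┤       
│ 1 │ 2 │ 3 │ - │       
├───┼───┼───┼───┤       
│ 0 │ . │ = │ + │       
├───┼───┼───┼───┤       
│ C │ MC│ MR│ M+│       
└───┴───┴───┴───┘       
                        
                        
                        
                        
                        
                        


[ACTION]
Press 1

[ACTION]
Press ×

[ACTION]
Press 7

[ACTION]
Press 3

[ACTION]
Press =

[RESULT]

                      73
┌───┬───┬───┬───┐       
│ 7 │ 8 │ 9 │ ÷ │       
├───┼───┼───┼───┤       
│ 4 │ 5 │ 6 │ × │       
├───┼───┼───┼───┤       
│ 1 │ 2 │ 3 │ - │       
├───┼───┼───┼───┤       
│ 0 │ . │ = │ + │       
├───┼───┼───┼───┤       
│ C │ MC│ MR│ M+│       
└───┴───┴───┴───┘       
                        
                        
                        
                        
                        
                        


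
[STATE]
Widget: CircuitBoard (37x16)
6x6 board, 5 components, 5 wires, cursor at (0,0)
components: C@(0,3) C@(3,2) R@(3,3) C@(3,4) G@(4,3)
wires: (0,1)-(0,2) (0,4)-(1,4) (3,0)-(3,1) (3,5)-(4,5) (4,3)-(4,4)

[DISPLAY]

   0 1 2 3 4 5                       
0  [.]  · ─ ·   C   ·                
                    │                
1                   ·                
                                     
2                                    
                                     
3   · ─ ·   C   R   C   ·            
                        │            
4               G ─ ·   ·            
                                     
5                                    
Cursor: (0,0)                        
                                     
                                     
                                     


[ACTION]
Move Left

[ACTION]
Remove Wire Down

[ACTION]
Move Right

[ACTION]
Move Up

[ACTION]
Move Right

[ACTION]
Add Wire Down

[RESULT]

   0 1 2 3 4 5                       
0       · ─[.]  C   ·                
            │       │                
1           ·       ·                
                                     
2                                    
                                     
3   · ─ ·   C   R   C   ·            
                        │            
4               G ─ ·   ·            
                                     
5                                    
Cursor: (0,2)                        
                                     
                                     
                                     


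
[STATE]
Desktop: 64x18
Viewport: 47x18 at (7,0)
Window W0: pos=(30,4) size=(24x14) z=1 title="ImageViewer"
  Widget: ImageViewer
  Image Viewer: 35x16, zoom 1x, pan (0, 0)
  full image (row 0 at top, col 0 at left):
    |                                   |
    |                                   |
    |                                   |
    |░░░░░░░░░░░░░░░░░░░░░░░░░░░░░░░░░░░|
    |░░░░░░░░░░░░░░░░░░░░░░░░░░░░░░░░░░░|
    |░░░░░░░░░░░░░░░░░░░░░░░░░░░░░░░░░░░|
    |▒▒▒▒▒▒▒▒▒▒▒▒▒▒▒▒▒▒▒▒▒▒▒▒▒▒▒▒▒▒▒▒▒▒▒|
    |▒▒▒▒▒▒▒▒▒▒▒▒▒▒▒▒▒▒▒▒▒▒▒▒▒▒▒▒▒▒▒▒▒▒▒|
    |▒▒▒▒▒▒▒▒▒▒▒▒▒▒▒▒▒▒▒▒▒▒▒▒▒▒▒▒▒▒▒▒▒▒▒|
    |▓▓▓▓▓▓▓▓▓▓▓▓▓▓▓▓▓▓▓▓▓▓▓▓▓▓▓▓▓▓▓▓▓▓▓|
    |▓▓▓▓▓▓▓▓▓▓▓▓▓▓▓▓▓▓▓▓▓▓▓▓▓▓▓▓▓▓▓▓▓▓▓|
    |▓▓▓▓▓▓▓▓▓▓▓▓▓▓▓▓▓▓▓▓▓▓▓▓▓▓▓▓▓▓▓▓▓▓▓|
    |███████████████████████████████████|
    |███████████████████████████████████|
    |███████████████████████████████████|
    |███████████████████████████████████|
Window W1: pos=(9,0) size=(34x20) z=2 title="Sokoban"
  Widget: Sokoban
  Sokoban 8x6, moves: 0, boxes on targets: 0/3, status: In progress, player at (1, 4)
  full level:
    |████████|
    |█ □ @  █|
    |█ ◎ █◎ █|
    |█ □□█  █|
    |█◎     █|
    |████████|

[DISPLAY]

  ┏━━━━━━━━━━━━━━━━━━━━━━━━━━━━━━━━┓           
  ┃ Sokoban                        ┃           
  ┠────────────────────────────────┨           
  ┃████████                        ┃           
  ┃█ □ @  █                        ┃━━━━━━━━━━┓
  ┃█ ◎ █◎ █                        ┃          ┃
  ┃█ □□█  █                        ┃──────────┨
  ┃█◎     █                        ┃          ┃
  ┃████████                        ┃          ┃
  ┃Moves: 0  0/3                   ┃          ┃
  ┃                                ┃░░░░░░░░░░┃
  ┃                                ┃░░░░░░░░░░┃
  ┃                                ┃░░░░░░░░░░┃
  ┃                                ┃▒▒▒▒▒▒▒▒▒▒┃
  ┃                                ┃▒▒▒▒▒▒▒▒▒▒┃
  ┃                                ┃▒▒▒▒▒▒▒▒▒▒┃
  ┃                                ┃▓▓▓▓▓▓▓▓▓▓┃
  ┃                                ┃━━━━━━━━━━┛


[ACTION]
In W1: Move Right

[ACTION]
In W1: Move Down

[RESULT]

  ┏━━━━━━━━━━━━━━━━━━━━━━━━━━━━━━━━┓           
  ┃ Sokoban                        ┃           
  ┠────────────────────────────────┨           
  ┃████████                        ┃           
  ┃█ □    █                        ┃━━━━━━━━━━┓
  ┃█ ◎ █+ █                        ┃          ┃
  ┃█ □□█  █                        ┃──────────┨
  ┃█◎     █                        ┃          ┃
  ┃████████                        ┃          ┃
  ┃Moves: 2  0/3                   ┃          ┃
  ┃                                ┃░░░░░░░░░░┃
  ┃                                ┃░░░░░░░░░░┃
  ┃                                ┃░░░░░░░░░░┃
  ┃                                ┃▒▒▒▒▒▒▒▒▒▒┃
  ┃                                ┃▒▒▒▒▒▒▒▒▒▒┃
  ┃                                ┃▒▒▒▒▒▒▒▒▒▒┃
  ┃                                ┃▓▓▓▓▓▓▓▓▓▓┃
  ┃                                ┃━━━━━━━━━━┛


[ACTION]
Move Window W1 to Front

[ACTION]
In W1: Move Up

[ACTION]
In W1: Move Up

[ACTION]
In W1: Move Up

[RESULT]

  ┏━━━━━━━━━━━━━━━━━━━━━━━━━━━━━━━━┓           
  ┃ Sokoban                        ┃           
  ┠────────────────────────────────┨           
  ┃████████                        ┃           
  ┃█ □  @ █                        ┃━━━━━━━━━━┓
  ┃█ ◎ █◎ █                        ┃          ┃
  ┃█ □□█  █                        ┃──────────┨
  ┃█◎     █                        ┃          ┃
  ┃████████                        ┃          ┃
  ┃Moves: 3  0/3                   ┃          ┃
  ┃                                ┃░░░░░░░░░░┃
  ┃                                ┃░░░░░░░░░░┃
  ┃                                ┃░░░░░░░░░░┃
  ┃                                ┃▒▒▒▒▒▒▒▒▒▒┃
  ┃                                ┃▒▒▒▒▒▒▒▒▒▒┃
  ┃                                ┃▒▒▒▒▒▒▒▒▒▒┃
  ┃                                ┃▓▓▓▓▓▓▓▓▓▓┃
  ┃                                ┃━━━━━━━━━━┛


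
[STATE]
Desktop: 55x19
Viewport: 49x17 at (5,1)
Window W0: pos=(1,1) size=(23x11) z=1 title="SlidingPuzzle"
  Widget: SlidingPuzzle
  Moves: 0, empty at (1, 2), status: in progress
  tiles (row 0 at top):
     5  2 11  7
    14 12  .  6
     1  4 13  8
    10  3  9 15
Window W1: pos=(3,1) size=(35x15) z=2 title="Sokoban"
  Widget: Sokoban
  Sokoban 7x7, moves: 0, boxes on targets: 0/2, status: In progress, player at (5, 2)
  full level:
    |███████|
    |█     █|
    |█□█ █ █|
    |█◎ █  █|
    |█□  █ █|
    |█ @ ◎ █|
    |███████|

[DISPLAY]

━━━━━━━━━━━━━━━━━━━━━━━━━━━━━━━━┓                
Sokoban                         ┃                
────────────────────────────────┨                
██████                          ┃                
     █                          ┃                
□█ █ █                          ┃                
◎ █  █                          ┃                
□  █ █                          ┃                
 @ ◎ █                          ┃                
██████                          ┃                
oves: 0  0/2                    ┃                
                                ┃                
                                ┃                
                                ┃                
━━━━━━━━━━━━━━━━━━━━━━━━━━━━━━━━┛                
                                                 
                                                 


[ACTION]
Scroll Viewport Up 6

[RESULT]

                                                 
━━━━━━━━━━━━━━━━━━━━━━━━━━━━━━━━┓                
Sokoban                         ┃                
────────────────────────────────┨                
██████                          ┃                
     █                          ┃                
□█ █ █                          ┃                
◎ █  █                          ┃                
□  █ █                          ┃                
 @ ◎ █                          ┃                
██████                          ┃                
oves: 0  0/2                    ┃                
                                ┃                
                                ┃                
                                ┃                
━━━━━━━━━━━━━━━━━━━━━━━━━━━━━━━━┛                
                                                 


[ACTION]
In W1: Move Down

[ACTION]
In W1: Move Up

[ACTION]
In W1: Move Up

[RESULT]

                                                 
━━━━━━━━━━━━━━━━━━━━━━━━━━━━━━━━┓                
Sokoban                         ┃                
────────────────────────────────┨                
██████                          ┃                
     █                          ┃                
□█ █ █                          ┃                
◎@█  █                          ┃                
□  █ █                          ┃                
   ◎ █                          ┃                
██████                          ┃                
oves: 2  0/2                    ┃                
                                ┃                
                                ┃                
                                ┃                
━━━━━━━━━━━━━━━━━━━━━━━━━━━━━━━━┛                
                                                 


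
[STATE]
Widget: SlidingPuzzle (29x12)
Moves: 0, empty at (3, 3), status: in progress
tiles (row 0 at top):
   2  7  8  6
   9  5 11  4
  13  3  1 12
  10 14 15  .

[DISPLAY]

┌────┬────┬────┬────┐        
│  2 │  7 │  8 │  6 │        
├────┼────┼────┼────┤        
│  9 │  5 │ 11 │  4 │        
├────┼────┼────┼────┤        
│ 13 │  3 │  1 │ 12 │        
├────┼────┼────┼────┤        
│ 10 │ 14 │ 15 │    │        
└────┴────┴────┴────┘        
Moves: 0                     
                             
                             


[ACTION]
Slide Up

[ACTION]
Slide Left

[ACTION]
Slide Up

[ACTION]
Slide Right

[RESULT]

┌────┬────┬────┬────┐        
│  2 │  7 │  8 │  6 │        
├────┼────┼────┼────┤        
│  9 │  5 │ 11 │  4 │        
├────┼────┼────┼────┤        
│ 13 │  3 │  1 │ 12 │        
├────┼────┼────┼────┤        
│ 10 │ 14 │    │ 15 │        
└────┴────┴────┴────┘        
Moves: 1                     
                             
                             


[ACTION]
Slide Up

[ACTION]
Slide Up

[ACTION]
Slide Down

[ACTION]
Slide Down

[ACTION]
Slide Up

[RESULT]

┌────┬────┬────┬────┐        
│  2 │  7 │  8 │  6 │        
├────┼────┼────┼────┤        
│  9 │  5 │ 11 │  4 │        
├────┼────┼────┼────┤        
│ 13 │  3 │    │ 12 │        
├────┼────┼────┼────┤        
│ 10 │ 14 │  1 │ 15 │        
└────┴────┴────┴────┘        
Moves: 4                     
                             
                             


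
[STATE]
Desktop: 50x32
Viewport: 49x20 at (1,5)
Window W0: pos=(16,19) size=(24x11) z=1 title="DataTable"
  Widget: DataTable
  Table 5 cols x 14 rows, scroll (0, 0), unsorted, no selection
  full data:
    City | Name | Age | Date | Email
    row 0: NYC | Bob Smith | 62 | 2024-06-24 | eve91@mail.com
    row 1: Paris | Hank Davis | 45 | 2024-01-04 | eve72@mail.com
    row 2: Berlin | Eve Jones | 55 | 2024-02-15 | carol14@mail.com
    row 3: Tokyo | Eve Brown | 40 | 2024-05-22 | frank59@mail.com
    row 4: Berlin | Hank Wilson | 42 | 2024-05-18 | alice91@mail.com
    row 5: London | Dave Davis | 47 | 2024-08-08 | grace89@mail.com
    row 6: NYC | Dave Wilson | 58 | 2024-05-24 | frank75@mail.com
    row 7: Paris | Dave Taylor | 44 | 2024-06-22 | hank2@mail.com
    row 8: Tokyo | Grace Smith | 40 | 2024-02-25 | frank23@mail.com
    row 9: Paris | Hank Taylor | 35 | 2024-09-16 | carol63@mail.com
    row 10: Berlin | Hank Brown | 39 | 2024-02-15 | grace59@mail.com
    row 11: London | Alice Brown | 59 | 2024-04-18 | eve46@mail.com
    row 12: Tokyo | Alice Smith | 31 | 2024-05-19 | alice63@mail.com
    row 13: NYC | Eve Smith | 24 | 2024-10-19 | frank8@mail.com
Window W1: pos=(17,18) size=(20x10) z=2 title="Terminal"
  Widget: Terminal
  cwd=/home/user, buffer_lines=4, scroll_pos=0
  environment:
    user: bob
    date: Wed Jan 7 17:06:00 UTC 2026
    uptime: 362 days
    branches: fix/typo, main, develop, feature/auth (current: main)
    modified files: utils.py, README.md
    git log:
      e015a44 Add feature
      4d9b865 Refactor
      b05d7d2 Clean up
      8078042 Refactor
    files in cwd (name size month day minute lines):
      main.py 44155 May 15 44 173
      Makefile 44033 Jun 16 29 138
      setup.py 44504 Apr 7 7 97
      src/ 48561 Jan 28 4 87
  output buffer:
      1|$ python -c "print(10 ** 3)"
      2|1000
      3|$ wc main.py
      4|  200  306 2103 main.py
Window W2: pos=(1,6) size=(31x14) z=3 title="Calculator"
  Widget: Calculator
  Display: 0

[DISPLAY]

                                                 
┏━━━━━━━━━━━━━━━━━━━━━━━━━━━━━┓                  
┃ Calculator                  ┃                  
┠─────────────────────────────┨                  
┃                            0┃                  
┃┌───┬───┬───┬───┐            ┃                  
┃│ 7 │ 8 │ 9 │ ÷ │            ┃                  
┃├───┼───┼───┼───┤            ┃                  
┃│ 4 │ 5 │ 6 │ × │            ┃                  
┃├───┼───┼───┼───┤            ┃                  
┃│ 1 │ 2 │ 3 │ - │            ┃                  
┃├───┼───┼───┼───┤            ┃                  
┃│ 0 │ . │ = │ + │            ┃                  
┃└───┴───┴───┴───┘            ┃━━━━┓             
┗━━━━━━━━━━━━━━━━━━━━━━━━━━━━━┛    ┃━━┓          
               ┃┠──────────────────┨  ┃          
               ┠┃$ python -c "print┃──┨          
               ┃┃1000              ┃ge┃          
               ┃┃$ wc main.py      ┃──┃          
               ┃┃  200  306 2103 ma┃2 ┃          


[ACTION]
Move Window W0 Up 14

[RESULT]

               ┏━━━━━━━━━━━━━━━━━━━━━━┓          
┏━━━━━━━━━━━━━━━━━━━━━━━━━━━━━┓       ┃          
┃ Calculator                  ┃───────┨          
┠─────────────────────────────┨   │Age┃          
┃                            0┃───┼───┃          
┃┌───┬───┬───┬───┐            ┃h  │62 ┃          
┃│ 7 │ 8 │ 9 │ ÷ │            ┃is │45 ┃          
┃├───┼───┼───┼───┤            ┃s  │55 ┃          
┃│ 4 │ 5 │ 6 │ × │            ┃n  │40 ┃          
┃├───┼───┼───┼───┤            ┃son│42 ┃          
┃│ 1 │ 2 │ 3 │ - │            ┃━━━━━━━┛          
┃├───┼───┼───┼───┤            ┃                  
┃│ 0 │ . │ = │ + │            ┃                  
┃└───┴───┴───┴───┘            ┃━━━━┓             
┗━━━━━━━━━━━━━━━━━━━━━━━━━━━━━┛    ┃             
                ┠──────────────────┨             
                ┃$ python -c "print┃             
                ┃1000              ┃             
                ┃$ wc main.py      ┃             
                ┃  200  306 2103 ma┃             


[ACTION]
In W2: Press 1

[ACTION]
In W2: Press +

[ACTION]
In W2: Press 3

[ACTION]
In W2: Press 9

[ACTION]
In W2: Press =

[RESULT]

               ┏━━━━━━━━━━━━━━━━━━━━━━┓          
┏━━━━━━━━━━━━━━━━━━━━━━━━━━━━━┓       ┃          
┃ Calculator                  ┃───────┨          
┠─────────────────────────────┨   │Age┃          
┃                           40┃───┼───┃          
┃┌───┬───┬───┬───┐            ┃h  │62 ┃          
┃│ 7 │ 8 │ 9 │ ÷ │            ┃is │45 ┃          
┃├───┼───┼───┼───┤            ┃s  │55 ┃          
┃│ 4 │ 5 │ 6 │ × │            ┃n  │40 ┃          
┃├───┼───┼───┼───┤            ┃son│42 ┃          
┃│ 1 │ 2 │ 3 │ - │            ┃━━━━━━━┛          
┃├───┼───┼───┼───┤            ┃                  
┃│ 0 │ . │ = │ + │            ┃                  
┃└───┴───┴───┴───┘            ┃━━━━┓             
┗━━━━━━━━━━━━━━━━━━━━━━━━━━━━━┛    ┃             
                ┠──────────────────┨             
                ┃$ python -c "print┃             
                ┃1000              ┃             
                ┃$ wc main.py      ┃             
                ┃  200  306 2103 ma┃             


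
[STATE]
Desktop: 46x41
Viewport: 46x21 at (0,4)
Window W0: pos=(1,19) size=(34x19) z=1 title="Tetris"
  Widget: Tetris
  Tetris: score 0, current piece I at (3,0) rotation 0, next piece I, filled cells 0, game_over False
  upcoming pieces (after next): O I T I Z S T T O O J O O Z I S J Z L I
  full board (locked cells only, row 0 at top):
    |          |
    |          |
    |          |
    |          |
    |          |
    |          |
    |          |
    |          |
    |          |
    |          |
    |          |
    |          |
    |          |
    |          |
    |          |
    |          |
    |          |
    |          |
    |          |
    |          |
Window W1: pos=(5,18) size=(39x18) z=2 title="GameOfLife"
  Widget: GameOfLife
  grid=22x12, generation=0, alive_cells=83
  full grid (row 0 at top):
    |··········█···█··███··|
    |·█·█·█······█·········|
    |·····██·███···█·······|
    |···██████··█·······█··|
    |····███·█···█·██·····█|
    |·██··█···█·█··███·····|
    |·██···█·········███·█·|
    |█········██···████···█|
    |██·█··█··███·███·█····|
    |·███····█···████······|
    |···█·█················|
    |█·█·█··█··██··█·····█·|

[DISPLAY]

                                              
                                              
                                              
                                              
                                              
                                              
                                              
                                              
                                              
                                              
                                              
                                              
                                              
                                              
     ┏━━━━━━━━━━━━━━━━━━━━━━━━━━━━━━━━━━━━━┓  
 ┏━━━┃ GameOfLife                          ┃  
 ┃ Te┠─────────────────────────────────────┨  
 ┠───┃Gen: 0                               ┃  
 ┃   ┃··········█···█··███··               ┃  
 ┃   ┃·█·█·█······█·········               ┃  
 ┃   ┃·····██·███···█·······               ┃  


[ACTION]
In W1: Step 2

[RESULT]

                                              
                                              
                                              
                                              
                                              
                                              
                                              
                                              
                                              
                                              
                                              
                                              
                                              
                                              
     ┏━━━━━━━━━━━━━━━━━━━━━━━━━━━━━━━━━━━━━┓  
 ┏━━━┃ GameOfLife                          ┃  
 ┃ Te┠─────────────────────────────────────┨  
 ┠───┃Gen: 2                               ┃  
 ┃   ┃·····█················               ┃  
 ┃   ┃···███·····██·········               ┃  
 ┃   ┃··██·█·······█········               ┃  


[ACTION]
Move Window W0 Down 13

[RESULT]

                                              
                                              
                                              
                                              
                                              
                                              
                                              
                                              
                                              
                                              
                                              
                                              
                                              
                                              
     ┏━━━━━━━━━━━━━━━━━━━━━━━━━━━━━━━━━━━━━┓  
     ┃ GameOfLife                          ┃  
     ┠─────────────────────────────────────┨  
     ┃Gen: 2                               ┃  
 ┏━━━┃·····█················               ┃  
 ┃ Te┃···███·····██·········               ┃  
 ┠───┃··██·█·······█········               ┃  


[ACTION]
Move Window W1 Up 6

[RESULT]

                                              
                                              
                                              
                                              
                                              
                                              
                                              
                                              
     ┏━━━━━━━━━━━━━━━━━━━━━━━━━━━━━━━━━━━━━┓  
     ┃ GameOfLife                          ┃  
     ┠─────────────────────────────────────┨  
     ┃Gen: 2                               ┃  
     ┃·····█················               ┃  
     ┃···███·····██·········               ┃  
     ┃··██·█·······█········               ┃  
     ┃···█···········█······               ┃  
     ┃·█··█···██············               ┃  
     ┃···········█··██······               ┃  
 ┏━━━┃█·█·····█·█·███·······               ┃  
 ┃ Te┃█·······██··█·········               ┃  
 ┠───┃█·█·····█·······█·····               ┃  


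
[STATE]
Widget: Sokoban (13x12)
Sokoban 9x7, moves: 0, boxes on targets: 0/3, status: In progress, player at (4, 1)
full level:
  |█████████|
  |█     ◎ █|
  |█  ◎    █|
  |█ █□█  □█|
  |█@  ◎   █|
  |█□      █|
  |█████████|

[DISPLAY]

█████████    
█     ◎ █    
█  ◎    █    
█ █□█  □█    
█@  ◎   █    
█□      █    
█████████    
Moves: 0  0/3
             
             
             
             


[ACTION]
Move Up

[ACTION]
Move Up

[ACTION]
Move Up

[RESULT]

█████████    
█@    ◎ █    
█  ◎    █    
█ █□█  □█    
█   ◎   █    
█□      █    
█████████    
Moves: 3  0/3
             
             
             
             


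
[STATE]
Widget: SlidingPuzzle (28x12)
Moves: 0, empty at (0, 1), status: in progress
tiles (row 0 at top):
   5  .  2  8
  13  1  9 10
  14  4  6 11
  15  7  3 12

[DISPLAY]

┌────┬────┬────┬────┐       
│  5 │    │  2 │  8 │       
├────┼────┼────┼────┤       
│ 13 │  1 │  9 │ 10 │       
├────┼────┼────┼────┤       
│ 14 │  4 │  6 │ 11 │       
├────┼────┼────┼────┤       
│ 15 │  7 │  3 │ 12 │       
└────┴────┴────┴────┘       
Moves: 0                    
                            
                            


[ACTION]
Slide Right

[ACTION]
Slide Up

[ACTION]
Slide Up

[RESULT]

┌────┬────┬────┬────┐       
│ 13 │  5 │  2 │  8 │       
├────┼────┼────┼────┤       
│ 14 │  1 │  9 │ 10 │       
├────┼────┼────┼────┤       
│    │  4 │  6 │ 11 │       
├────┼────┼────┼────┤       
│ 15 │  7 │  3 │ 12 │       
└────┴────┴────┴────┘       
Moves: 3                    
                            
                            


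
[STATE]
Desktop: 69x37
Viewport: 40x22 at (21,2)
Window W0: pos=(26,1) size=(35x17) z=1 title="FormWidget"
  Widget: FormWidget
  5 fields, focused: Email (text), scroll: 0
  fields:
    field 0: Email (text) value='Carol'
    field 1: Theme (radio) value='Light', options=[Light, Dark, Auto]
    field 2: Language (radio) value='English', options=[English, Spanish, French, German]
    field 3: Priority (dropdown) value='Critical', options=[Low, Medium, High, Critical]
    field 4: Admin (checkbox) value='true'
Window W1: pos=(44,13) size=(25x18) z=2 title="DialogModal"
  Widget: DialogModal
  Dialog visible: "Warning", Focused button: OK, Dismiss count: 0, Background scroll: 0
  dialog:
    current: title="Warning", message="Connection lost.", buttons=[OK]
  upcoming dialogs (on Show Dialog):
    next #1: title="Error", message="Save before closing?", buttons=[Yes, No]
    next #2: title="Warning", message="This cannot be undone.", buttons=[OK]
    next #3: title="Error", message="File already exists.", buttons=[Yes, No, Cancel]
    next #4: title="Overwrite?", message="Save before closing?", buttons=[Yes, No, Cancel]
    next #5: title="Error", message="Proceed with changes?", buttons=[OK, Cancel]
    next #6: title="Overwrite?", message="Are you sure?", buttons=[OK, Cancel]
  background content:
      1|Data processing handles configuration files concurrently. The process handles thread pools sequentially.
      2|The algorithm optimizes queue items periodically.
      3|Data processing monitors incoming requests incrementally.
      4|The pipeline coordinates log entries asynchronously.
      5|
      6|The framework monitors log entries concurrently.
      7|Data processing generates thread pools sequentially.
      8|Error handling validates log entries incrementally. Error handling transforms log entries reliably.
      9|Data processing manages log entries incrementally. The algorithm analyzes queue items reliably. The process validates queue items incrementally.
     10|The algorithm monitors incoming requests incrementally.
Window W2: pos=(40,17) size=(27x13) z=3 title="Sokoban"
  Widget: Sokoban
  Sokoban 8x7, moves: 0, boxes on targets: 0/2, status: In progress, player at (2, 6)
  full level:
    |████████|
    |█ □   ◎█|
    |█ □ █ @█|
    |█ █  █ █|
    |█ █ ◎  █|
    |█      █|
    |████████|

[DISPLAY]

     ┃ FormWidget                      ┃
     ┠─────────────────────────────────┨
     ┃> Email:      [Carol            ]┃
     ┃  Theme:      (●) Light  ( ) Dark┃
     ┃  Language:   (●) English  ( ) Sp┃
     ┃  Priority:   [Critical        ▼]┃
     ┃  Admin:      [x]                ┃
     ┃                                 ┃
     ┃                                 ┃
     ┃                                 ┃
     ┃                                 ┃
     ┃                 ┏━━━━━━━━━━━━━━━━
     ┃                 ┃ DialogModal    
     ┃                 ┠────────────────
     ┃                 ┃Data processing 
     ┗━━━━━━━━━━━━━┏━━━━━━━━━━━━━━━━━━━━
                   ┃ Sokoban            
                   ┠────────────────────
                   ┃████████            
                   ┃█ □   ◎█            
                   ┃█ □ █ @█            
                   ┃█ █  █ █            


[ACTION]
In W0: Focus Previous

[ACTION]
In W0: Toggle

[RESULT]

     ┃ FormWidget                      ┃
     ┠─────────────────────────────────┨
     ┃  Email:      [Carol            ]┃
     ┃  Theme:      (●) Light  ( ) Dark┃
     ┃  Language:   (●) English  ( ) Sp┃
     ┃  Priority:   [Critical        ▼]┃
     ┃> Admin:      [ ]                ┃
     ┃                                 ┃
     ┃                                 ┃
     ┃                                 ┃
     ┃                                 ┃
     ┃                 ┏━━━━━━━━━━━━━━━━
     ┃                 ┃ DialogModal    
     ┃                 ┠────────────────
     ┃                 ┃Data processing 
     ┗━━━━━━━━━━━━━┏━━━━━━━━━━━━━━━━━━━━
                   ┃ Sokoban            
                   ┠────────────────────
                   ┃████████            
                   ┃█ □   ◎█            
                   ┃█ □ █ @█            
                   ┃█ █  █ █            


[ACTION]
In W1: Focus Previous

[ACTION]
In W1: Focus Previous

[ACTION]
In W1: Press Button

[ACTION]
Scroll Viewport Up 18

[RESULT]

                                        
     ┏━━━━━━━━━━━━━━━━━━━━━━━━━━━━━━━━━┓
     ┃ FormWidget                      ┃
     ┠─────────────────────────────────┨
     ┃  Email:      [Carol            ]┃
     ┃  Theme:      (●) Light  ( ) Dark┃
     ┃  Language:   (●) English  ( ) Sp┃
     ┃  Priority:   [Critical        ▼]┃
     ┃> Admin:      [ ]                ┃
     ┃                                 ┃
     ┃                                 ┃
     ┃                                 ┃
     ┃                                 ┃
     ┃                 ┏━━━━━━━━━━━━━━━━
     ┃                 ┃ DialogModal    
     ┃                 ┠────────────────
     ┃                 ┃Data processing 
     ┗━━━━━━━━━━━━━┏━━━━━━━━━━━━━━━━━━━━
                   ┃ Sokoban            
                   ┠────────────────────
                   ┃████████            
                   ┃█ □   ◎█            
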